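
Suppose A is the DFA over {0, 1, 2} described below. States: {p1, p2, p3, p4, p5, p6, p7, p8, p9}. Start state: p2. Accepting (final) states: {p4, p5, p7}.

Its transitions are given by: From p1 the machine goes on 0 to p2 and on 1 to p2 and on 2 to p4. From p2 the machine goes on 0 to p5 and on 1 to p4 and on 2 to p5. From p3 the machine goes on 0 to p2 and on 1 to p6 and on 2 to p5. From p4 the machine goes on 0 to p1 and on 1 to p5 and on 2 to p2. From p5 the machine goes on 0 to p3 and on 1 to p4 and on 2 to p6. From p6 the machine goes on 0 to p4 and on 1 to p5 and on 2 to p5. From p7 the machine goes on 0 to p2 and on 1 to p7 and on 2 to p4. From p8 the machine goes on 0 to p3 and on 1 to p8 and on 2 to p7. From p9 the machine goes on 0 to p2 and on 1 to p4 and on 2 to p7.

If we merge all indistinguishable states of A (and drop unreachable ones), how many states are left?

3

Reachable states from the start: {p1,p2,p3,p4,p5,p6}. Unreachable: {p7,p8,p9} — drop them.
Initial partition by acceptance: {p4,p5} | {p1,p2,p3,p6}.
Split {p1,p2,p3,p6} by δ(·,0) → {p1,p3} and {p2,p6}.
The partition is now stable with 3 blocks: {p4,p5} | {p1,p3} | {p2,p6}.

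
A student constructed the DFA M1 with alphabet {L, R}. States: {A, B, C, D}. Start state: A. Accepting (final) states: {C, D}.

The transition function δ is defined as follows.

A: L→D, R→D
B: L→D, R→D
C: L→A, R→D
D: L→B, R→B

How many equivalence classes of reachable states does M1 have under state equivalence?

2

States {C} cannot be reached from the start state, so discard them.
P0 = {D} | {A,B}.
No further refinement is possible. Final partition (2 blocks): {D} | {A,B}.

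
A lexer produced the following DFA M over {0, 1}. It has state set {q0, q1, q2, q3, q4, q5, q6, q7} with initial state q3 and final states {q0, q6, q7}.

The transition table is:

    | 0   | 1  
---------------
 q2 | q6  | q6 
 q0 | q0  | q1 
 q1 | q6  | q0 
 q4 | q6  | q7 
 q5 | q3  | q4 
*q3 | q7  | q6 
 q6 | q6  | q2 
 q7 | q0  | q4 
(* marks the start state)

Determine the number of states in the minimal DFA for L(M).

Reachable states from the start: {q0,q1,q2,q3,q4,q6,q7}. Unreachable: {q5} — drop them.
Initial partition by acceptance: {q0,q6,q7} | {q1,q2,q3,q4}.
No further refinement is possible. Final partition (2 blocks): {q0,q6,q7} | {q1,q2,q3,q4}.

2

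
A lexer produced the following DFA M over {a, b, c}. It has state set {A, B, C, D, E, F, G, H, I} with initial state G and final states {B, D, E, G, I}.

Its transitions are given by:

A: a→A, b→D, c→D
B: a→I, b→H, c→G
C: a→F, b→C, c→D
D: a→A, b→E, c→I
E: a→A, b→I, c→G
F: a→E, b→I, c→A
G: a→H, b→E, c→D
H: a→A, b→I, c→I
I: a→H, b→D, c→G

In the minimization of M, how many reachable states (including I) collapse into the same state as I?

First remove the unreachable states {B,C,F}; 6 states remain.
P0 = {D,E,G,I} | {A,H}.
The partition is now stable with 2 blocks: {D,E,G,I} | {A,H}.
The equivalence class containing I is {D,E,G,I}, of size 4.

4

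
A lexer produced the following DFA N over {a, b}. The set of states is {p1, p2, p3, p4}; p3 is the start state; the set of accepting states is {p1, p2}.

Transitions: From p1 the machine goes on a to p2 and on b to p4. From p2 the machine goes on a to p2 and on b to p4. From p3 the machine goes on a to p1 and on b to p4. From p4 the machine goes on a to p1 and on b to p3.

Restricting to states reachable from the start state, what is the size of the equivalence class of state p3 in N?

2

Every state is reachable, so we keep all 4.
P0 = {p1,p2} | {p3,p4}.
The partition is now stable with 2 blocks: {p1,p2} | {p3,p4}.
State p3 belongs to the block {p3,p4}, which has 2 states.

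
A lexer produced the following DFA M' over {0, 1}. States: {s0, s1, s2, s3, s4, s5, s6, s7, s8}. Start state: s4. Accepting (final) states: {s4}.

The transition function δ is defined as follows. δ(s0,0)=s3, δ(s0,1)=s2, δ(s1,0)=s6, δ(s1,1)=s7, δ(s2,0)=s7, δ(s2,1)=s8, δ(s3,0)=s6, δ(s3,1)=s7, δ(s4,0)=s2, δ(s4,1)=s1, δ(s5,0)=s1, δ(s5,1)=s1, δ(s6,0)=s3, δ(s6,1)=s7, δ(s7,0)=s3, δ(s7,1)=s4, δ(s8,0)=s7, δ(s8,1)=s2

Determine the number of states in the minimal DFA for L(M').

First remove the unreachable states {s0,s5}; 7 states remain.
Initial partition by acceptance: {s4} | {s1,s2,s3,s6,s7,s8}.
Refine {s1,s2,s3,s6,s7,s8} on symbol 1: members go to different blocks, giving {s1,s2,s3,s6,s8} and {s7}.
On input 0, block {s1,s2,s3,s6,s8} splits into {s1,s3,s6} and {s2,s8}.
Stable partition: {s4} | {s1,s3,s6} | {s7} | {s2,s8} — 4 equivalence classes.

4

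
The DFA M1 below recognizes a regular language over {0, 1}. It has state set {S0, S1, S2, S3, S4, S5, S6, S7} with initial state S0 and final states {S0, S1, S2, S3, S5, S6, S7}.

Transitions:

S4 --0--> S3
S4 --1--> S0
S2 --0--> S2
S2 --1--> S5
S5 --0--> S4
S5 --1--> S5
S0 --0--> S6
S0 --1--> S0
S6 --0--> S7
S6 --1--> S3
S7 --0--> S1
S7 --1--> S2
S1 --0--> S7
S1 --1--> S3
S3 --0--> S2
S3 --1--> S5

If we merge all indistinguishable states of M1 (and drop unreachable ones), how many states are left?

Every state is reachable, so we keep all 8.
P0 = {S0,S1,S2,S3,S5,S6,S7} | {S4}.
On input 0, block {S0,S1,S2,S3,S5,S6,S7} splits into {S0,S1,S2,S3,S6,S7} and {S5}.
Refine {S0,S1,S2,S3,S6,S7} on symbol 1: members go to different blocks, giving {S0,S1,S6,S7} and {S2,S3}.
Refine {S0,S1,S6,S7} on symbol 1: members go to different blocks, giving {S1,S6,S7} and {S0}.
No further refinement is possible. Final partition (5 blocks): {S1,S6,S7} | {S4} | {S5} | {S2,S3} | {S0}.

5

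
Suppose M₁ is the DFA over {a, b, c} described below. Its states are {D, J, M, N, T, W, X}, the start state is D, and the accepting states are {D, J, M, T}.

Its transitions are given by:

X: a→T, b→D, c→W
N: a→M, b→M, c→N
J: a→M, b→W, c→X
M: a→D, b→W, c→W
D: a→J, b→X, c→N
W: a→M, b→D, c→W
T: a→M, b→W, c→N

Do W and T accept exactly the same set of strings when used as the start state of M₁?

No

Every state is reachable, so we keep all 7.
P0 = {D,J,M,T} | {N,W,X}.
The partition is now stable with 2 blocks: {D,J,M,T} | {N,W,X}.
W and T end up in different blocks, so they are distinguishable. For instance, the string 'ε' is accepted from only T.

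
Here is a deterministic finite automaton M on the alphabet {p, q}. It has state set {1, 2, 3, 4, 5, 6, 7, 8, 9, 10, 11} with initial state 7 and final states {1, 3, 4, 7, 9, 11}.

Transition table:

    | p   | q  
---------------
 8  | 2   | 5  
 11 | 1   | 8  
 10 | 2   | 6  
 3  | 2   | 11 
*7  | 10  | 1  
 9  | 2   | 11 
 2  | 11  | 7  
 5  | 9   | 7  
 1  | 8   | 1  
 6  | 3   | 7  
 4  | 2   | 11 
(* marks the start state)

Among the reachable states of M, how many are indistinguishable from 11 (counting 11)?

First remove the unreachable states {4}; 10 states remain.
Start with accepting vs non-accepting: {1,3,7,9,11} | {2,5,6,8,10}.
Split {1,3,7,9,11} by δ(·,p) → {1,3,7,9} and {11}.
Split {1,3,7,9} by δ(·,q) → {1,7} and {3,9}.
Refine {2,5,6,8,10} on symbol p: members go to different blocks, giving {5,6} and {8,10} and {2}.
No further refinement is possible. Final partition (6 blocks): {1,7} | {5,6} | {11} | {3,9} | {8,10} | {2}.
State 11 belongs to the block {11}, which has 1 states.

1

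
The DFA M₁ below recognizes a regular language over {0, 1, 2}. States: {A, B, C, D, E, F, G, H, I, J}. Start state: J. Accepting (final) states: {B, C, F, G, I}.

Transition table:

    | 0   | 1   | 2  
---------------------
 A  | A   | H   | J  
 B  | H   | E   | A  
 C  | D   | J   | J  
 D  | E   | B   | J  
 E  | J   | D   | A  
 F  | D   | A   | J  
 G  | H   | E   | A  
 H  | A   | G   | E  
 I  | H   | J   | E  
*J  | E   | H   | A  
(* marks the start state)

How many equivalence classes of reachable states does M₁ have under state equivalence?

States {C,F,I} cannot be reached from the start state, so discard them.
Initial partition by acceptance: {B,G} | {A,D,E,H,J}.
On input 1, block {A,D,E,H,J} splits into {A,E,J} and {D,H}.
No further refinement is possible. Final partition (3 blocks): {B,G} | {A,E,J} | {D,H}.

3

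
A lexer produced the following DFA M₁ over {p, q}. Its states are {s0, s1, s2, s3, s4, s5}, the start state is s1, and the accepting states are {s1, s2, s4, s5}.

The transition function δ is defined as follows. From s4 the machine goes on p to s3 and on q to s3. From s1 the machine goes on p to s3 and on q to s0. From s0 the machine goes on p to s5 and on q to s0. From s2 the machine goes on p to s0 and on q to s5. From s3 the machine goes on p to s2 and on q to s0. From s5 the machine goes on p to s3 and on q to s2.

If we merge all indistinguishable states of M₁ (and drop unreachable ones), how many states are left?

Reachable states from the start: {s0,s1,s2,s3,s5}. Unreachable: {s4} — drop them.
Initial partition by acceptance: {s1,s2,s5} | {s0,s3}.
Split {s1,s2,s5} by δ(·,q) → {s2,s5} and {s1}.
The partition is now stable with 3 blocks: {s2,s5} | {s0,s3} | {s1}.

3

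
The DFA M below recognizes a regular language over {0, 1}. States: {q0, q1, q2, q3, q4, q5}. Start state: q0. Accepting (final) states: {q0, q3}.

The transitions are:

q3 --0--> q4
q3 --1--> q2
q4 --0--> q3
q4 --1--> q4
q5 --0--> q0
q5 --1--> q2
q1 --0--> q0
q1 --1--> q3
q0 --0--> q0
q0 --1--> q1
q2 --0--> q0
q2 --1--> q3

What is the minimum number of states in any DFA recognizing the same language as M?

4

States {q5} cannot be reached from the start state, so discard them.
Start with accepting vs non-accepting: {q0,q3} | {q1,q2,q4}.
Refine {q0,q3} on symbol 0: members go to different blocks, giving {q0} and {q3}.
Refine {q1,q2,q4} on symbol 0: members go to different blocks, giving {q1,q2} and {q4}.
No further refinement is possible. Final partition (4 blocks): {q0} | {q1,q2} | {q3} | {q4}.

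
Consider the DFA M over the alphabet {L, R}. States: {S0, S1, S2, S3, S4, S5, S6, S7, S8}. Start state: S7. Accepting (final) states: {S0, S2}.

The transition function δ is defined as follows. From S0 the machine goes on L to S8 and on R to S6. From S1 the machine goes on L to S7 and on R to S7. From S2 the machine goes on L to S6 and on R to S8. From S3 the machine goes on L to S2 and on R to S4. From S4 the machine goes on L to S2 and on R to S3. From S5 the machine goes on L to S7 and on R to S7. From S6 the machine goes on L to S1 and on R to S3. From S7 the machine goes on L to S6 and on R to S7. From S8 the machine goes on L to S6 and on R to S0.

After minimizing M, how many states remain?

7

States {S5} cannot be reached from the start state, so discard them.
P0 = {S0,S2} | {S1,S3,S4,S6,S7,S8}.
Split {S1,S3,S4,S6,S7,S8} by δ(·,L) → {S1,S6,S7,S8} and {S3,S4}.
Refine {S1,S6,S7,S8} on symbol R: members go to different blocks, giving {S1,S7} and {S6} and {S8}.
On input L, block {S0,S2} splits into {S0} and {S2}.
On input L, block {S1,S7} splits into {S1} and {S7}.
Stable partition: {S0} | {S1} | {S3,S4} | {S6} | {S8} | {S2} | {S7} — 7 equivalence classes.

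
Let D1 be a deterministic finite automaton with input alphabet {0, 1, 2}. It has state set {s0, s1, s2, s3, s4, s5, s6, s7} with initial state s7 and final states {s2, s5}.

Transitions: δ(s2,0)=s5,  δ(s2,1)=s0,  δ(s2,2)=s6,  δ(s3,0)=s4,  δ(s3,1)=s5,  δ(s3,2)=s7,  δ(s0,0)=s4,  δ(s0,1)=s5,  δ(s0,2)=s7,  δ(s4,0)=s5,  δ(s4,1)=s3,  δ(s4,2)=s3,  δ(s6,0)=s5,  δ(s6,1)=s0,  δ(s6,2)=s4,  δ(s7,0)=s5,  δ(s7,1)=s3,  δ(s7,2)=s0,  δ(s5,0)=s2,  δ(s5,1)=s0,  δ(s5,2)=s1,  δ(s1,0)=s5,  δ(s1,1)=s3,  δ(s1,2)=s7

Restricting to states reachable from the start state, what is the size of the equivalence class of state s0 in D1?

All states are reachable from the start state.
Initial partition by acceptance: {s2,s5} | {s0,s1,s3,s4,s6,s7}.
Refine {s0,s1,s3,s4,s6,s7} on symbol 0: members go to different blocks, giving {s1,s4,s6,s7} and {s0,s3}.
On input 2, block {s1,s4,s6,s7} splits into {s1,s6} and {s4,s7}.
The partition is now stable with 4 blocks: {s2,s5} | {s1,s6} | {s0,s3} | {s4,s7}.
State s0 belongs to the block {s0,s3}, which has 2 states.

2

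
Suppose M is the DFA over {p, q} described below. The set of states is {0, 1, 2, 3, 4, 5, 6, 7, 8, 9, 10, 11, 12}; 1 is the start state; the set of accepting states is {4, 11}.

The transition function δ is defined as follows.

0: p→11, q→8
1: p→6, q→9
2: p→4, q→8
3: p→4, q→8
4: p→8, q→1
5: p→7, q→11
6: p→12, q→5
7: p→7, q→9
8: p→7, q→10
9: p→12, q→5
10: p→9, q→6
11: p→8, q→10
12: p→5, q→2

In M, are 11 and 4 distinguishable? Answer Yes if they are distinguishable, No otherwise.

No

States {0,3} cannot be reached from the start state, so discard them.
P0 = {4,11} | {1,2,5,6,7,8,9,10,12}.
Split {1,2,5,6,7,8,9,10,12} by δ(·,p) → {1,5,6,7,8,9,10,12} and {2}.
Refine {1,5,6,7,8,9,10,12} on symbol q: members go to different blocks, giving {1,6,7,8,9,10} and {5} and {12}.
Refine {1,6,7,8,9,10} on symbol p: members go to different blocks, giving {1,7,8,10} and {6,9}.
On input p, block {1,7,8,10} splits into {1,10} and {7,8}.
Refine {7,8} on symbol q: members go to different blocks, giving {7} and {8}.
The partition is now stable with 8 blocks: {4,11} | {1,10} | {2} | {5} | {12} | {6,9} | {7} | {8}.
11 and 4 lie in the same block of the stable partition, so they are equivalent — no string distinguishes them.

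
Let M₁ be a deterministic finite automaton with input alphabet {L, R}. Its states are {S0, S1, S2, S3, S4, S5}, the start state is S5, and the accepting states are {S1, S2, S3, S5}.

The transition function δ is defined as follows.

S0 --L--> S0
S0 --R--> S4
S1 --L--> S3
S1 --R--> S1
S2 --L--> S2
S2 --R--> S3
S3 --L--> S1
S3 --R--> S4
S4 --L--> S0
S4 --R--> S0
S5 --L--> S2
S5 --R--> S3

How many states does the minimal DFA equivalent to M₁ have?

4

Initial partition by acceptance: {S1,S2,S3,S5} | {S0,S4}.
Split {S1,S2,S3,S5} by δ(·,R) → {S1,S2,S5} and {S3}.
On input L, block {S1,S2,S5} splits into {S2,S5} and {S1}.
The partition is now stable with 4 blocks: {S2,S5} | {S0,S4} | {S3} | {S1}.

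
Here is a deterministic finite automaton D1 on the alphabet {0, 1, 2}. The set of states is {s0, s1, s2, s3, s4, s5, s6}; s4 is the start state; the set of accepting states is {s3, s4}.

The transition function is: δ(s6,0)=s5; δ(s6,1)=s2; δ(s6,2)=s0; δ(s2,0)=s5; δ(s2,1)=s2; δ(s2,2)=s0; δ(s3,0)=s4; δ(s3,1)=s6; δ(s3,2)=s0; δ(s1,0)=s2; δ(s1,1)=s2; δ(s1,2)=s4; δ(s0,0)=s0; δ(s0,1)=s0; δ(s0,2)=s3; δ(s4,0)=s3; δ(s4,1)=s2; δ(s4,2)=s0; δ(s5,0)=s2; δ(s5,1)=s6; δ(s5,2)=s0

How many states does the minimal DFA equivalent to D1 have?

First remove the unreachable states {s1}; 6 states remain.
Start with accepting vs non-accepting: {s3,s4} | {s0,s2,s5,s6}.
On input 2, block {s0,s2,s5,s6} splits into {s2,s5,s6} and {s0}.
The partition is now stable with 3 blocks: {s3,s4} | {s2,s5,s6} | {s0}.

3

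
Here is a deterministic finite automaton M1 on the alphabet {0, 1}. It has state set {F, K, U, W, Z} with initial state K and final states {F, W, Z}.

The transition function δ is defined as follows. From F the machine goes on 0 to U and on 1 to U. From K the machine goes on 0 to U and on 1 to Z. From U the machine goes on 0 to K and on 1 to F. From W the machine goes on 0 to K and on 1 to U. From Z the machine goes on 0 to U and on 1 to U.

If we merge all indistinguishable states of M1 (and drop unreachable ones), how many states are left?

2

States {W} cannot be reached from the start state, so discard them.
P0 = {F,Z} | {K,U}.
The partition is now stable with 2 blocks: {F,Z} | {K,U}.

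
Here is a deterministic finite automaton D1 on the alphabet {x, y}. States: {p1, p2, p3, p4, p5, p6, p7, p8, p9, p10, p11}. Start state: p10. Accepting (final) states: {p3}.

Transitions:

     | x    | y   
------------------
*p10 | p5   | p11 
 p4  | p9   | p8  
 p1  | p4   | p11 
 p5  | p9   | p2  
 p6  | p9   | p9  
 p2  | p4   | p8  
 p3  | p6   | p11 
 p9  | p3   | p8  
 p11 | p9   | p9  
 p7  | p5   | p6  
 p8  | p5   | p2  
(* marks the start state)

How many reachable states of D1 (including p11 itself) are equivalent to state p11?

2

States {p1,p7} cannot be reached from the start state, so discard them.
Initial partition by acceptance: {p3} | {p2,p4,p5,p6,p8,p9,p10,p11}.
Refine {p2,p4,p5,p6,p8,p9,p10,p11} on symbol x: members go to different blocks, giving {p2,p4,p5,p6,p8,p10,p11} and {p9}.
Refine {p2,p4,p5,p6,p8,p10,p11} on symbol x: members go to different blocks, giving {p4,p5,p6,p11} and {p2,p8,p10}.
Split {p4,p5,p6,p11} by δ(·,y) → {p4,p5} and {p6,p11}.
On input y, block {p2,p8,p10} splits into {p2,p8} and {p10}.
The partition is now stable with 6 blocks: {p3} | {p4,p5} | {p9} | {p2,p8} | {p6,p11} | {p10}.
State p11 belongs to the block {p6,p11}, which has 2 states.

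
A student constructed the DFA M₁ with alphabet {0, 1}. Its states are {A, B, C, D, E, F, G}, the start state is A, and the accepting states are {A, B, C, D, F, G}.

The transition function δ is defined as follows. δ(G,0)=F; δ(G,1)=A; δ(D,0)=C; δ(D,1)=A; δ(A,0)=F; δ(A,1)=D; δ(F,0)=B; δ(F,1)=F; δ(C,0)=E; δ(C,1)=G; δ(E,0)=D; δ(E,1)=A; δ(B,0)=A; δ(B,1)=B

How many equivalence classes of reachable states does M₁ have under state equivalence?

Every state is reachable, so we keep all 7.
Start with accepting vs non-accepting: {A,B,C,D,F,G} | {E}.
Refine {A,B,C,D,F,G} on symbol 0: members go to different blocks, giving {A,B,D,F,G} and {C}.
On input 0, block {A,B,D,F,G} splits into {A,B,F,G} and {D}.
Split {A,B,F,G} by δ(·,1) → {B,F,G} and {A}.
Split {B,F,G} by δ(·,0) → {F,G} and {B}.
On input 0, block {F,G} splits into {F} and {G}.
No further refinement is possible. Final partition (7 blocks): {F} | {E} | {C} | {D} | {A} | {B} | {G}.

7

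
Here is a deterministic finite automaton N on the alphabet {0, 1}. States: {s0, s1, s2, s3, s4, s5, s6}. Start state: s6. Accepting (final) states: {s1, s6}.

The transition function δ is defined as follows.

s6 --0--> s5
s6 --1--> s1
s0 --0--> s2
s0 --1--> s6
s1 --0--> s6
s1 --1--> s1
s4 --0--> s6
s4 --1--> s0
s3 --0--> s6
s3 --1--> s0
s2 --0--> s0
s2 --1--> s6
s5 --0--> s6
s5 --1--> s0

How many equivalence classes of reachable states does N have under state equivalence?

4

States {s3,s4} cannot be reached from the start state, so discard them.
Start with accepting vs non-accepting: {s1,s6} | {s0,s2,s5}.
On input 0, block {s1,s6} splits into {s1} and {s6}.
On input 0, block {s0,s2,s5} splits into {s0,s2} and {s5}.
Stable partition: {s1} | {s0,s2} | {s6} | {s5} — 4 equivalence classes.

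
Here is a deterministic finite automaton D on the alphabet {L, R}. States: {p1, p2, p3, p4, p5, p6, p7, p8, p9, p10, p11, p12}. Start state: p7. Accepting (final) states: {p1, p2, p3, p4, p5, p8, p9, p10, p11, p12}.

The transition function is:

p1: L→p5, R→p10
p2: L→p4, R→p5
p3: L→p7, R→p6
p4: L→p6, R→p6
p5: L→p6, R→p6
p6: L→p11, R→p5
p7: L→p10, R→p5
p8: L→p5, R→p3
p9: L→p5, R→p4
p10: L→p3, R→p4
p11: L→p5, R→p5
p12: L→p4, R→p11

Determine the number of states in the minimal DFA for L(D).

3

First remove the unreachable states {p1,p2,p8,p9,p12}; 7 states remain.
Initial partition by acceptance: {p3,p4,p5,p10,p11} | {p6,p7}.
Split {p3,p4,p5,p10,p11} by δ(·,L) → {p3,p4,p5} and {p10,p11}.
No further refinement is possible. Final partition (3 blocks): {p3,p4,p5} | {p6,p7} | {p10,p11}.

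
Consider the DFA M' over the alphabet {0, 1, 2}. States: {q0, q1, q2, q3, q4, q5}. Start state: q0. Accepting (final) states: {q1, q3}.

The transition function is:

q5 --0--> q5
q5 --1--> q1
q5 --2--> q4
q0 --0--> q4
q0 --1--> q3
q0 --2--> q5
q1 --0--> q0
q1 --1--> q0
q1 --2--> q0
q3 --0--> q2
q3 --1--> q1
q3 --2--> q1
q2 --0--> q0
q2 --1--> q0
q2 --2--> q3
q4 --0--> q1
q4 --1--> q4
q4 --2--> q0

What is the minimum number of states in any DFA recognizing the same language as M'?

6

Start with accepting vs non-accepting: {q1,q3} | {q0,q2,q4,q5}.
Split {q1,q3} by δ(·,1) → {q1} and {q3}.
Split {q0,q2,q4,q5} by δ(·,0) → {q0,q2,q5} and {q4}.
On input 0, block {q0,q2,q5} splits into {q2,q5} and {q0}.
Refine {q2,q5} on symbol 0: members go to different blocks, giving {q2} and {q5}.
Stable partition: {q1} | {q2} | {q3} | {q4} | {q0} | {q5} — 6 equivalence classes.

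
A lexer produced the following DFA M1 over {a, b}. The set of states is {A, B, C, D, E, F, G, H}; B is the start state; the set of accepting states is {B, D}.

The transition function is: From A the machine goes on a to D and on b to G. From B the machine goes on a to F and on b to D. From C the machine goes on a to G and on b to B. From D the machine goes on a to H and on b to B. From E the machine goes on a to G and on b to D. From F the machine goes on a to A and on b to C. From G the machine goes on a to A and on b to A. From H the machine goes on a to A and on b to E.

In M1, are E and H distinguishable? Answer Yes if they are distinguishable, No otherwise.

Yes

Every state is reachable, so we keep all 8.
Initial partition by acceptance: {B,D} | {A,C,E,F,G,H}.
On input a, block {A,C,E,F,G,H} splits into {C,E,F,G,H} and {A}.
Split {C,E,F,G,H} by δ(·,a) → {F,G,H} and {C,E}.
Refine {F,G,H} on symbol b: members go to different blocks, giving {F,H} and {G}.
Stable partition: {B,D} | {F,H} | {A} | {C,E} | {G} — 5 equivalence classes.
E and H end up in different blocks, so they are distinguishable. For instance, the string 'b' is accepted from only E.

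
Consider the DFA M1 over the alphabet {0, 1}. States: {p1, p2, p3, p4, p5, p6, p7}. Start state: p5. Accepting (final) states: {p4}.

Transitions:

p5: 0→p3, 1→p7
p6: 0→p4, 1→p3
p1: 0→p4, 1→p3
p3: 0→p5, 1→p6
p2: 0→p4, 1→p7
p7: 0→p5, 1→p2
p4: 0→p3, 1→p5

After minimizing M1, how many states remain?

4

Reachable states from the start: {p2,p3,p4,p5,p6,p7}. Unreachable: {p1} — drop them.
P0 = {p4} | {p2,p3,p5,p6,p7}.
Split {p2,p3,p5,p6,p7} by δ(·,0) → {p3,p5,p7} and {p2,p6}.
On input 1, block {p3,p5,p7} splits into {p3,p7} and {p5}.
No further refinement is possible. Final partition (4 blocks): {p4} | {p3,p7} | {p2,p6} | {p5}.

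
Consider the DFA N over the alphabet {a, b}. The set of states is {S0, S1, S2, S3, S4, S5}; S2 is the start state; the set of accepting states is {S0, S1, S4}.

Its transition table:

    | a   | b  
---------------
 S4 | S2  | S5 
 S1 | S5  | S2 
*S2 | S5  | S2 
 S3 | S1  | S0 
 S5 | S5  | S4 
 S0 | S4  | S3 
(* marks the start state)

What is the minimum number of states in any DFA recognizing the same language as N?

States {S0,S1,S3} cannot be reached from the start state, so discard them.
P0 = {S4} | {S2,S5}.
Refine {S2,S5} on symbol b: members go to different blocks, giving {S2} and {S5}.
No further refinement is possible. Final partition (3 blocks): {S4} | {S2} | {S5}.

3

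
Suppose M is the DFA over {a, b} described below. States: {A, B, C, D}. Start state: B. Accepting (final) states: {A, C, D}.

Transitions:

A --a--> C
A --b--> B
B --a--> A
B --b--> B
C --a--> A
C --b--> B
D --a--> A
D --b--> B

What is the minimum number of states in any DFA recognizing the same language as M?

2

First remove the unreachable states {D}; 3 states remain.
Start with accepting vs non-accepting: {A,C} | {B}.
No further refinement is possible. Final partition (2 blocks): {A,C} | {B}.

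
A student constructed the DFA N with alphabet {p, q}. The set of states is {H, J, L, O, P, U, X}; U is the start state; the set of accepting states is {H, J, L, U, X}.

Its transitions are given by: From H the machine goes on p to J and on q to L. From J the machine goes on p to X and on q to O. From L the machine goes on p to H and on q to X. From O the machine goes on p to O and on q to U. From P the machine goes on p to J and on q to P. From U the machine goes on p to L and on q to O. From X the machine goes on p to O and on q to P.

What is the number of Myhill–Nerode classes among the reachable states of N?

7

Initial partition by acceptance: {H,J,L,U,X} | {O,P}.
On input p, block {H,J,L,U,X} splits into {H,J,L,U} and {X}.
On input p, block {H,J,L,U} splits into {H,L,U} and {J}.
Refine {H,L,U} on symbol p: members go to different blocks, giving {L,U} and {H}.
On input p, block {L,U} splits into {U} and {L}.
Split {O,P} by δ(·,p) → {O} and {P}.
The partition is now stable with 7 blocks: {U} | {O} | {X} | {J} | {H} | {L} | {P}.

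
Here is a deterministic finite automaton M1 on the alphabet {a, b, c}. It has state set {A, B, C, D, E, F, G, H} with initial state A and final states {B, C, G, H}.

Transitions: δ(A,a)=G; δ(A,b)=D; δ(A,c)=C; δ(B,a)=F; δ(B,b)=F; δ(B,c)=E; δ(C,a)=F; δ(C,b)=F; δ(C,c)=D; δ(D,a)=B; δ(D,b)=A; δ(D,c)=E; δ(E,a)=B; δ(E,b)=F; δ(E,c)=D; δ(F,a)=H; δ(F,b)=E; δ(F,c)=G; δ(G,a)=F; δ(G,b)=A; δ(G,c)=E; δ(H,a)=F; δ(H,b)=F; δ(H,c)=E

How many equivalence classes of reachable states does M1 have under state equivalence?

All states are reachable from the start state.
P0 = {B,C,G,H} | {A,D,E,F}.
On input c, block {A,D,E,F} splits into {A,F} and {D,E}.
Stable partition: {B,C,G,H} | {A,F} | {D,E} — 3 equivalence classes.

3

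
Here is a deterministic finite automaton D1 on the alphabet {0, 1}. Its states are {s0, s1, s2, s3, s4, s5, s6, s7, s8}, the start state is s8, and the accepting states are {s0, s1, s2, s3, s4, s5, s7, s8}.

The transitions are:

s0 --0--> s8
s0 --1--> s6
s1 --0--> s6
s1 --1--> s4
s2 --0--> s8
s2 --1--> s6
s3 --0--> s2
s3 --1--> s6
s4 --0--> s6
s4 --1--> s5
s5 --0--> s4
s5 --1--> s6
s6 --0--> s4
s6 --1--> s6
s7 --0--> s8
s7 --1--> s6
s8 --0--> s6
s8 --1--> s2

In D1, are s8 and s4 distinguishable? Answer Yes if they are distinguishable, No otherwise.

No

First remove the unreachable states {s0,s1,s3,s7}; 5 states remain.
Start with accepting vs non-accepting: {s2,s4,s5,s8} | {s6}.
On input 0, block {s2,s4,s5,s8} splits into {s2,s5} and {s4,s8}.
The partition is now stable with 3 blocks: {s2,s5} | {s6} | {s4,s8}.
s8 and s4 lie in the same block of the stable partition, so they are equivalent — no string distinguishes them.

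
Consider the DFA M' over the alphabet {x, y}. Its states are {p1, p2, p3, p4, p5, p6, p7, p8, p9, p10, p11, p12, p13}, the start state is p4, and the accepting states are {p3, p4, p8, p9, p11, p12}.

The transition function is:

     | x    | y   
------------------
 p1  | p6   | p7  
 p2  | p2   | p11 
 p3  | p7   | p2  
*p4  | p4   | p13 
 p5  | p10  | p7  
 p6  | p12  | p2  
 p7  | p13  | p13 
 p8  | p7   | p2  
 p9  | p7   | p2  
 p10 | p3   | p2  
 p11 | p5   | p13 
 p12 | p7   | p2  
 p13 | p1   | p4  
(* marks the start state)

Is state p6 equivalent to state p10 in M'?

First remove the unreachable states {p8,p9}; 11 states remain.
Initial partition by acceptance: {p3,p4,p11,p12} | {p1,p2,p5,p6,p7,p10,p13}.
Split {p3,p4,p11,p12} by δ(·,x) → {p3,p11,p12} and {p4}.
Split {p1,p2,p5,p6,p7,p10,p13} by δ(·,x) → {p1,p2,p5,p7,p13} and {p6,p10}.
Refine {p1,p2,p5,p7,p13} on symbol x: members go to different blocks, giving {p2,p7,p13} and {p1,p5}.
On input x, block {p3,p11,p12} splits into {p3,p12} and {p11}.
Refine {p2,p7,p13} on symbol x: members go to different blocks, giving {p2,p7} and {p13}.
Split {p2,p7} by δ(·,x) → {p2} and {p7}.
The partition is now stable with 8 blocks: {p3,p12} | {p2} | {p4} | {p6,p10} | {p1,p5} | {p11} | {p13} | {p7}.
p6 and p10 lie in the same block of the stable partition, so they are equivalent — no string distinguishes them.

Yes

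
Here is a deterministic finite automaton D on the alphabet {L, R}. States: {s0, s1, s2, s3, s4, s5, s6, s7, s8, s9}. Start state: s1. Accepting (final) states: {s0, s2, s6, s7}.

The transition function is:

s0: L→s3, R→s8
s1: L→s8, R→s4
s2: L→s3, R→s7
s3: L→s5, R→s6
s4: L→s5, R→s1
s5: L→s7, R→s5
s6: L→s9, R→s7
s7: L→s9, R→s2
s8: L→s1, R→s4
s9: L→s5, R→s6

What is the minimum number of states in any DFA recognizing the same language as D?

First remove the unreachable states {s0}; 9 states remain.
P0 = {s2,s6,s7} | {s1,s3,s4,s5,s8,s9}.
Split {s1,s3,s4,s5,s8,s9} by δ(·,L) → {s1,s3,s4,s8,s9} and {s5}.
Split {s1,s3,s4,s8,s9} by δ(·,L) → {s3,s4,s9} and {s1,s8}.
Split {s3,s4,s9} by δ(·,R) → {s3,s9} and {s4}.
The partition is now stable with 5 blocks: {s2,s6,s7} | {s3,s9} | {s5} | {s1,s8} | {s4}.

5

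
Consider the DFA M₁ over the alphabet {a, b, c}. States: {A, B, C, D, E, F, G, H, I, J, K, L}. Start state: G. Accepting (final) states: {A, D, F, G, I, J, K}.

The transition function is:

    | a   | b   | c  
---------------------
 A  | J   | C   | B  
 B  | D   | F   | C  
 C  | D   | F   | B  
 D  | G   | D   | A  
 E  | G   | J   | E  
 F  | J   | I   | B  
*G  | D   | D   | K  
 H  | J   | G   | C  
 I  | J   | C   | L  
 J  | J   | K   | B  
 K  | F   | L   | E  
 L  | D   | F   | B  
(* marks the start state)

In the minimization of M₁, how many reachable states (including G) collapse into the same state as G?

First remove the unreachable states {H}; 11 states remain.
Initial partition by acceptance: {A,D,F,G,I,J,K} | {B,C,E,L}.
On input b, block {A,D,F,G,I,J,K} splits into {D,F,G,J} and {A,I,K}.
Refine {D,F,G,J} on symbol b: members go to different blocks, giving {D,G} and {F,J}.
No further refinement is possible. Final partition (4 blocks): {D,G} | {B,C,E,L} | {A,I,K} | {F,J}.
State G belongs to the block {D,G}, which has 2 states.

2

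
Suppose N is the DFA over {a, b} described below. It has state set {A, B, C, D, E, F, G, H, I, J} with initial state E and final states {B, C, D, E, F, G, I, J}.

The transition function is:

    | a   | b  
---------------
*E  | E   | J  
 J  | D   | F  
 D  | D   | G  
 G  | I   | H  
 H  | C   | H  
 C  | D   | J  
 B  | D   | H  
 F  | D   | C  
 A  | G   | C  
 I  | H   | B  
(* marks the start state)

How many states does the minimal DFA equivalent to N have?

Reachable states from the start: {B,C,D,E,F,G,H,I,J}. Unreachable: {A} — drop them.
Start with accepting vs non-accepting: {B,C,D,E,F,G,I,J} | {H}.
Refine {B,C,D,E,F,G,I,J} on symbol a: members go to different blocks, giving {B,C,D,E,F,G,J} and {I}.
Refine {B,C,D,E,F,G,J} on symbol a: members go to different blocks, giving {B,C,D,E,F,J} and {G}.
Split {B,C,D,E,F,J} by δ(·,b) → {C,E,F,J} and {B} and {D}.
On input a, block {C,E,F,J} splits into {C,F,J} and {E}.
No further refinement is possible. Final partition (7 blocks): {C,F,J} | {H} | {I} | {G} | {B} | {D} | {E}.

7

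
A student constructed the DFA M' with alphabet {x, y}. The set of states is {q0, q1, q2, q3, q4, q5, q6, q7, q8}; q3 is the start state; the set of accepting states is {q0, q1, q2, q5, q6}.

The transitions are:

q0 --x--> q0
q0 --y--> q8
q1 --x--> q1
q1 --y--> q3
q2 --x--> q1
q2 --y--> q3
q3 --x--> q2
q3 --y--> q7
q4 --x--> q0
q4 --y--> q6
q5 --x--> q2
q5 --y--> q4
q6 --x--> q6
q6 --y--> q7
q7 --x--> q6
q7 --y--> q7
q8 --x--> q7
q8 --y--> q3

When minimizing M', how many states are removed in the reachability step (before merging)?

BFS from q3 reaches {q1, q2, q3, q6, q7}; the 4 state(s) q0, q4, q5, q8 are never visited.

4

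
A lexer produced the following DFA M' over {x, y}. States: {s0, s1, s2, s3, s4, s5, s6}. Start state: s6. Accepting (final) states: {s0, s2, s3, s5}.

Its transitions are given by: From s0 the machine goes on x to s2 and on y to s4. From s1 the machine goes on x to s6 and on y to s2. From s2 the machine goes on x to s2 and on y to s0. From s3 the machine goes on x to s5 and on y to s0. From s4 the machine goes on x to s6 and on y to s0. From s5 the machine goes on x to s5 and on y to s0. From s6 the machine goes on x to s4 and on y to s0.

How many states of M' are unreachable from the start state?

3

No path from s6 leads to s1, s3, s5; the other 4 states are all reachable.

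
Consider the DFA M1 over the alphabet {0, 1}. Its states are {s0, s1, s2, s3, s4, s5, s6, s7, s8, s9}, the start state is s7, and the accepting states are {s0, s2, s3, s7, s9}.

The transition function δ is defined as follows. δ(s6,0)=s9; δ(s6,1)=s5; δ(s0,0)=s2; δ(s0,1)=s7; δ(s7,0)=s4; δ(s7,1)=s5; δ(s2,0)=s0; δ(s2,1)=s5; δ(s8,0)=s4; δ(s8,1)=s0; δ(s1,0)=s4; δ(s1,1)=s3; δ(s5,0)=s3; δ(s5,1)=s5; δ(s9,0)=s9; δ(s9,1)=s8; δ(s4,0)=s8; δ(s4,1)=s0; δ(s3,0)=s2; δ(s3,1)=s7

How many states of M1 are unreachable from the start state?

BFS from s7 reaches {s0, s2, s3, s4, s5, s7, s8}; the 3 state(s) s1, s6, s9 are never visited.

3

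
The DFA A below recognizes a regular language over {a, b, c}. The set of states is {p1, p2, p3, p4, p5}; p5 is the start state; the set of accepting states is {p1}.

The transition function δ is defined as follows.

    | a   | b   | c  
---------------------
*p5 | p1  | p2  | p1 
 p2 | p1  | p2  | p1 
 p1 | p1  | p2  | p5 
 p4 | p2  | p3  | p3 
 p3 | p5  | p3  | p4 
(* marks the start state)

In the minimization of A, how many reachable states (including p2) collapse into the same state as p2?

2

Reachable states from the start: {p1,p2,p5}. Unreachable: {p3,p4} — drop them.
Initial partition by acceptance: {p1} | {p2,p5}.
No further refinement is possible. Final partition (2 blocks): {p1} | {p2,p5}.
State p2 belongs to the block {p2,p5}, which has 2 states.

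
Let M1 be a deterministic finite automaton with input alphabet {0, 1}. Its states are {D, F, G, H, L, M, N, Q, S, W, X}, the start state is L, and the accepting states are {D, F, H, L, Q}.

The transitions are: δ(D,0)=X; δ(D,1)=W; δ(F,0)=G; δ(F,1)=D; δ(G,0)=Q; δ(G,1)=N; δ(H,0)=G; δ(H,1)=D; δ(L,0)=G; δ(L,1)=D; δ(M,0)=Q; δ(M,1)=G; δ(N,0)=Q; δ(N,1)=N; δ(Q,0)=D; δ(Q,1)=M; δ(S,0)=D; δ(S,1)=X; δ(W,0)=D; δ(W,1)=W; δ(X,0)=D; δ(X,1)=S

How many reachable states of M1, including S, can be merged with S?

States {F,H} cannot be reached from the start state, so discard them.
P0 = {D,L,Q} | {G,M,N,S,W,X}.
On input 0, block {D,L,Q} splits into {D,L} and {Q}.
Split {D,L} by δ(·,1) → {L} and {D}.
Refine {G,M,N,S,W,X} on symbol 0: members go to different blocks, giving {G,M,N} and {S,W,X}.
The partition is now stable with 5 blocks: {L} | {G,M,N} | {Q} | {D} | {S,W,X}.
The equivalence class containing S is {S,W,X}, of size 3.

3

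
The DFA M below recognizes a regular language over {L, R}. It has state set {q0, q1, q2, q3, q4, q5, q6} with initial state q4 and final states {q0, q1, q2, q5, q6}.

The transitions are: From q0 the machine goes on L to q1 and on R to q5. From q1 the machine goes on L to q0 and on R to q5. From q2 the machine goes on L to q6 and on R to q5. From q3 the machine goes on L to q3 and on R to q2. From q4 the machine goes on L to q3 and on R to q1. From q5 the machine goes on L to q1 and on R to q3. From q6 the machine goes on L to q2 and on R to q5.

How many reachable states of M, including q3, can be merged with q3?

2

Every state is reachable, so we keep all 7.
Start with accepting vs non-accepting: {q0,q1,q2,q5,q6} | {q3,q4}.
Refine {q0,q1,q2,q5,q6} on symbol R: members go to different blocks, giving {q0,q1,q2,q6} and {q5}.
Stable partition: {q0,q1,q2,q6} | {q3,q4} | {q5} — 3 equivalence classes.
State q3 belongs to the block {q3,q4}, which has 2 states.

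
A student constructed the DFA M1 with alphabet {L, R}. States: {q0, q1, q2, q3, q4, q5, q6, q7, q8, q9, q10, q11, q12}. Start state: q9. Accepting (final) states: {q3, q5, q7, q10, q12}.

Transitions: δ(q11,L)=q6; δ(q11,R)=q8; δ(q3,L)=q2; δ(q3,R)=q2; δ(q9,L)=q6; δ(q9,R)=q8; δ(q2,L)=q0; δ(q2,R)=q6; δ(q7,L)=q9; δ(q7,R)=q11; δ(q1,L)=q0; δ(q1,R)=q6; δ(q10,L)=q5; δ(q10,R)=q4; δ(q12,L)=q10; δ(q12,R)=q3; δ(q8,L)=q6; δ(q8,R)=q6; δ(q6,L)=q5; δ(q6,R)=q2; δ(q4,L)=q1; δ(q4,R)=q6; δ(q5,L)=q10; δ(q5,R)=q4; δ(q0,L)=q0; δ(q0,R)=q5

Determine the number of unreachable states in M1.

Starting at q9 and following transitions, the reachable set is {q0, q1, q2, q4, q5, q6, q8, q9, q10}. That leaves q3, q7, q11, q12 unreachable — 4 in total.

4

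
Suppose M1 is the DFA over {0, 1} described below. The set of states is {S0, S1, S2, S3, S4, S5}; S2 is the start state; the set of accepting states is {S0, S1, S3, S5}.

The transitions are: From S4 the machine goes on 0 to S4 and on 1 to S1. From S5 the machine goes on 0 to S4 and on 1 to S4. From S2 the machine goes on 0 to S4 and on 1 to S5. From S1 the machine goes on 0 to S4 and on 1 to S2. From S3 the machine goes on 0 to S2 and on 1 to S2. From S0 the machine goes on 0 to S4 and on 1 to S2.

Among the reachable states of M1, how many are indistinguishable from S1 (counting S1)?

First remove the unreachable states {S0,S3}; 4 states remain.
P0 = {S1,S5} | {S2,S4}.
No further refinement is possible. Final partition (2 blocks): {S1,S5} | {S2,S4}.
The equivalence class containing S1 is {S1,S5}, of size 2.

2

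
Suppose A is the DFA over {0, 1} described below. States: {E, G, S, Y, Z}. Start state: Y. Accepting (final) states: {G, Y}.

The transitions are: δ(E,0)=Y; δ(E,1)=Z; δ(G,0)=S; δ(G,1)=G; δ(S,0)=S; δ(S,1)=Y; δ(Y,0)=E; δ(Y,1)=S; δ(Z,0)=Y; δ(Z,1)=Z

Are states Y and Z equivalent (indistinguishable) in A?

Reachable states from the start: {E,S,Y,Z}. Unreachable: {G} — drop them.
Start with accepting vs non-accepting: {Y} | {E,S,Z}.
On input 0, block {E,S,Z} splits into {E,Z} and {S}.
Stable partition: {Y} | {E,Z} | {S} — 3 equivalence classes.
Y and Z end up in different blocks, so they are distinguishable. For instance, the string 'ε' is accepted from only Y.

No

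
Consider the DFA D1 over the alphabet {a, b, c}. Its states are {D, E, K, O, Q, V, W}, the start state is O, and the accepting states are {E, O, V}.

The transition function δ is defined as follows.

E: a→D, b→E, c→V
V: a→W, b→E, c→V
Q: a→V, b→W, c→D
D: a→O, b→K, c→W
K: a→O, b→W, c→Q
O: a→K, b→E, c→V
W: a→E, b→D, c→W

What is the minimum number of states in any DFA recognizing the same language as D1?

Every state is reachable, so we keep all 7.
Initial partition by acceptance: {E,O,V} | {D,K,Q,W}.
No further refinement is possible. Final partition (2 blocks): {E,O,V} | {D,K,Q,W}.

2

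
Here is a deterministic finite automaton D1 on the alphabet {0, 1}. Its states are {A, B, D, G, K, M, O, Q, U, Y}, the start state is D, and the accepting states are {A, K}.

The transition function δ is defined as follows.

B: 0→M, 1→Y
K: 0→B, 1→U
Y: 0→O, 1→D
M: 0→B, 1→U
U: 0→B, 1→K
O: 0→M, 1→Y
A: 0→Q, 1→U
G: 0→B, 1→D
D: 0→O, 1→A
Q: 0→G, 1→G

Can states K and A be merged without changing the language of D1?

Yes

All states are reachable from the start state.
P0 = {A,K} | {B,D,G,M,O,Q,U,Y}.
Split {B,D,G,M,O,Q,U,Y} by δ(·,1) → {B,G,M,O,Q,Y} and {D,U}.
Split {B,G,M,O,Q,Y} by δ(·,1) → {G,M,Y} and {B,O,Q}.
The partition is now stable with 4 blocks: {A,K} | {G,M,Y} | {D,U} | {B,O,Q}.
K and A lie in the same block of the stable partition, so they are equivalent — no string distinguishes them.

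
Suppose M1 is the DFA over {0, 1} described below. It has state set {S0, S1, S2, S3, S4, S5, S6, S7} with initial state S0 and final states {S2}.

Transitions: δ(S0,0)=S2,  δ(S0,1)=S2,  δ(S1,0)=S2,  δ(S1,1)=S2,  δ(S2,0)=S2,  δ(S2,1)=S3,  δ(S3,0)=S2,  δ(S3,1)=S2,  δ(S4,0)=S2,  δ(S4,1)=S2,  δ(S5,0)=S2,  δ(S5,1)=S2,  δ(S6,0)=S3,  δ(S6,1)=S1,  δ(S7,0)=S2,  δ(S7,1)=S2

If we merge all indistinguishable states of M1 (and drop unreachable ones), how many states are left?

First remove the unreachable states {S1,S4,S5,S6,S7}; 3 states remain.
Start with accepting vs non-accepting: {S2} | {S0,S3}.
No further refinement is possible. Final partition (2 blocks): {S2} | {S0,S3}.

2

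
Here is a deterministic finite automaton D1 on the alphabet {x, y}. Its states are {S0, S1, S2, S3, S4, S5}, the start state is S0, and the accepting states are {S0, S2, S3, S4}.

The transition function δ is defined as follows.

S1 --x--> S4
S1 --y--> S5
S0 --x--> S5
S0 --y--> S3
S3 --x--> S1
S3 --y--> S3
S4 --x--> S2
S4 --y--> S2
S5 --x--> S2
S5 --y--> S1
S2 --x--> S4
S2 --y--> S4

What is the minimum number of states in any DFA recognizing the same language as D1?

All states are reachable from the start state.
Initial partition by acceptance: {S0,S2,S3,S4} | {S1,S5}.
On input x, block {S0,S2,S3,S4} splits into {S0,S3} and {S2,S4}.
Stable partition: {S0,S3} | {S1,S5} | {S2,S4} — 3 equivalence classes.

3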